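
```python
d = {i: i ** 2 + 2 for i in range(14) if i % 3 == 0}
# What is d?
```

{0: 2, 3: 11, 6: 38, 9: 83, 12: 146}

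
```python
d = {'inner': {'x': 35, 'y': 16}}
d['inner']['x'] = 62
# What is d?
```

After line 1: d = {'inner': {'x': 35, 'y': 16}}
After line 2 (inner x overwritten): d = {'inner': {'x': 62, 'y': 16}}

{'inner': {'x': 62, 'y': 16}}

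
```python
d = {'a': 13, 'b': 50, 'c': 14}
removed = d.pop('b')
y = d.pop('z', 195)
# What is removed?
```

After line 1: d = {'a': 13, 'b': 50, 'c': 14}
After line 2 (pop 'b' returns 50): d = {'a': 13, 'c': 14}, removed = 50
After line 3 (pop 'z' missing, returns default 195): d = {'a': 13, 'c': 14}, y = 195

50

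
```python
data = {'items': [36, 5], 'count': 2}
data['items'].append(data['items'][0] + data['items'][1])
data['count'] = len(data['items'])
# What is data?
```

After line 1: data = {'items': [36, 5], 'count': 2}
After line 2 (append 36 + 5 = 41): data = {'items': [36, 5, 41], 'count': 2}
After line 3 (count = len(items) = 3): data = {'items': [36, 5, 41], 'count': 3}

{'items': [36, 5, 41], 'count': 3}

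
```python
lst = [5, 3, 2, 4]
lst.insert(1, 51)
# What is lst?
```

[5, 51, 3, 2, 4]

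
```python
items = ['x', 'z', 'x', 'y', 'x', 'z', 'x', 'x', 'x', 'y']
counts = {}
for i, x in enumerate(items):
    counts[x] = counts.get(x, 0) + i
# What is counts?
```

Initial: counts = {}, items = ['x', 'z', 'x', 'y', 'x', 'z', 'x', 'x', 'x', 'y']
i=0, x='x': counts = {'x': 0}
i=1, x='z': counts = {'x': 0, 'z': 1}
i=2, x='x': counts = {'x': 2, 'z': 1}
i=3, x='y': counts = {'x': 2, 'z': 1, 'y': 3}
i=4, x='x': counts = {'x': 6, 'z': 1, 'y': 3}
i=5, x='z': counts = {'x': 6, 'z': 6, 'y': 3}
i=6, x='x': counts = {'x': 12, 'z': 6, 'y': 3}
i=7, x='x': counts = {'x': 19, 'z': 6, 'y': 3}
i=8, x='x': counts = {'x': 27, 'z': 6, 'y': 3}
i=9, x='y': counts = {'x': 27, 'z': 6, 'y': 12}

{'x': 27, 'z': 6, 'y': 12}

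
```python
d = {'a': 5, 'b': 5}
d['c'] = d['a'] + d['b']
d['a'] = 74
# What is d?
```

After line 1: d = {'a': 5, 'b': 5}
After line 2 (d['c'] = 5 + 5): d = {'a': 5, 'b': 5, 'c': 10}
After line 3: d = {'a': 74, 'b': 5, 'c': 10}

{'a': 74, 'b': 5, 'c': 10}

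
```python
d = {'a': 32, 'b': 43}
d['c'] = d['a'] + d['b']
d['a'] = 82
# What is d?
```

After line 1: d = {'a': 32, 'b': 43}
After line 2 (d['c'] = 32 + 43): d = {'a': 32, 'b': 43, 'c': 75}
After line 3: d = {'a': 82, 'b': 43, 'c': 75}

{'a': 82, 'b': 43, 'c': 75}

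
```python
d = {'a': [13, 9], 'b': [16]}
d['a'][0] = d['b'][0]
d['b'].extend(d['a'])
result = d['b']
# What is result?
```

After line 1: d = {'a': [13, 9], 'b': [16]}
After line 2 (a[0] = b[0] = 16): d = {'a': [16, 9], 'b': [16]}
After line 3 (b.extend(a) appends [16, 9]): d = {'a': [16, 9], 'b': [16, 16, 9]}
After line 4: result = d['b'] = [16, 16, 9]

[16, 16, 9]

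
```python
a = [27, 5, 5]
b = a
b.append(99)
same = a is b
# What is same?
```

After line 1: a = [27, 5, 5]
After line 2 (b = a is an alias, same object): a = [27, 5, 5], b = [27, 5, 5]
After line 3 (b.append mutates the shared list): a = [27, 5, 5, 99], b = [27, 5, 5, 99]
After line 4 (same = a is b; same object -> True): same = True

True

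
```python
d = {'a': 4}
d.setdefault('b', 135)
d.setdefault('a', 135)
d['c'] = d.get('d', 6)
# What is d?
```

After line 1: d = {'a': 4}
After line 2 (setdefault adds 'b'=135): d = {'a': 4, 'b': 135}
After line 3 (setdefault 'a' no-op, already exists): d = {'a': 4, 'b': 135}
After line 4 (get('d', 6) returns default since 'd' not in d): d = {'a': 4, 'b': 135, 'c': 6}

{'a': 4, 'b': 135, 'c': 6}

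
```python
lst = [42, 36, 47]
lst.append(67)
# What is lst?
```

[42, 36, 47, 67]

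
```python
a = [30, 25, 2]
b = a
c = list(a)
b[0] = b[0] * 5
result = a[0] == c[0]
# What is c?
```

After line 1: a = [30, 25, 2]
After line 2 (b = a, alias): a = [30, 25, 2], b = [30, 25, 2]
After line 3 (c = list(a) is a copy, new object): c = [30, 25, 2]
After line 4 (b[0] = 30 * 5 = 150; mutates shared a/b): a = b = [150, 25, 2], c = [30, 25, 2]
After line 5 (a[0] = 150, c[0] = 30; result = False)

[30, 25, 2]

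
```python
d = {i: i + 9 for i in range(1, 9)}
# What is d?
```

{1: 10, 2: 11, 3: 12, 4: 13, 5: 14, 6: 15, 7: 16, 8: 17}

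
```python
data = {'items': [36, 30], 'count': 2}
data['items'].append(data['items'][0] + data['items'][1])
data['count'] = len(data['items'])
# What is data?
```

After line 1: data = {'items': [36, 30], 'count': 2}
After line 2 (append 36 + 30 = 66): data = {'items': [36, 30, 66], 'count': 2}
After line 3 (count = len(items) = 3): data = {'items': [36, 30, 66], 'count': 3}

{'items': [36, 30, 66], 'count': 3}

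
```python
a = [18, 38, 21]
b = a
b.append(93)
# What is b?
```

After line 1: a = [18, 38, 21]
After line 2 (b = a is an alias, same object): a = [18, 38, 21], b = [18, 38, 21]
After line 3 (b.append mutates the shared list): a = [18, 38, 21, 93], b = [18, 38, 21, 93]

[18, 38, 21, 93]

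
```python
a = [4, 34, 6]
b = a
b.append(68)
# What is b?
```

After line 1: a = [4, 34, 6]
After line 2 (b = a is an alias, same object): a = [4, 34, 6], b = [4, 34, 6]
After line 3 (b.append mutates the shared list): a = [4, 34, 6, 68], b = [4, 34, 6, 68]

[4, 34, 6, 68]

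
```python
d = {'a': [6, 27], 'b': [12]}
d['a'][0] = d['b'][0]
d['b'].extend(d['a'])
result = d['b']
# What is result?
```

After line 1: d = {'a': [6, 27], 'b': [12]}
After line 2 (a[0] = b[0] = 12): d = {'a': [12, 27], 'b': [12]}
After line 3 (b.extend(a) appends [12, 27]): d = {'a': [12, 27], 'b': [12, 12, 27]}
After line 4: result = d['b'] = [12, 12, 27]

[12, 12, 27]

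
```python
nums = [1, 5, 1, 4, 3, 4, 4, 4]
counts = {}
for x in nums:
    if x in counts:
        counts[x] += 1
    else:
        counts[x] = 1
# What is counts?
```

Initial: counts = {}, nums = [1, 5, 1, 4, 3, 4, 4, 4]
See 1: counts = {1: 1}
See 5: counts = {1: 1, 5: 1}
See 1: counts = {1: 2, 5: 1}
See 4: counts = {1: 2, 5: 1, 4: 1}
See 3: counts = {1: 2, 5: 1, 4: 1, 3: 1}
See 4: counts = {1: 2, 5: 1, 4: 2, 3: 1}
See 4: counts = {1: 2, 5: 1, 4: 3, 3: 1}
See 4: counts = {1: 2, 5: 1, 4: 4, 3: 1}

{1: 2, 5: 1, 4: 4, 3: 1}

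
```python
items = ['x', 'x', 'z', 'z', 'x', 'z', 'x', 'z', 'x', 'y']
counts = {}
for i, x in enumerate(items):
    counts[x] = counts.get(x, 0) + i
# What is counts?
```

Initial: counts = {}, items = ['x', 'x', 'z', 'z', 'x', 'z', 'x', 'z', 'x', 'y']
i=0, x='x': counts = {'x': 0}
i=1, x='x': counts = {'x': 1}
i=2, x='z': counts = {'x': 1, 'z': 2}
i=3, x='z': counts = {'x': 1, 'z': 5}
i=4, x='x': counts = {'x': 5, 'z': 5}
i=5, x='z': counts = {'x': 5, 'z': 10}
i=6, x='x': counts = {'x': 11, 'z': 10}
i=7, x='z': counts = {'x': 11, 'z': 17}
i=8, x='x': counts = {'x': 19, 'z': 17}
i=9, x='y': counts = {'x': 19, 'z': 17, 'y': 9}

{'x': 19, 'z': 17, 'y': 9}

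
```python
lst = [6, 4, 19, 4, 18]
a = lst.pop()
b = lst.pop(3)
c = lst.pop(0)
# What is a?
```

After line 1: lst = [6, 4, 19, 4, 18]
After line 2 (pop() -> a = 18): lst = [6, 4, 19, 4]
After line 3 (pop(3) -> b = 4): lst = [6, 4, 19]
After line 4 (pop(0) -> c = 6): lst = [4, 19]

18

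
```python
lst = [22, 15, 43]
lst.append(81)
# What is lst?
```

[22, 15, 43, 81]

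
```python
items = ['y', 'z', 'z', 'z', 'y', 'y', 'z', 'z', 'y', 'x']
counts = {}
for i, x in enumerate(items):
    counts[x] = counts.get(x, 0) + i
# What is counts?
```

Initial: counts = {}, items = ['y', 'z', 'z', 'z', 'y', 'y', 'z', 'z', 'y', 'x']
i=0, x='y': counts = {'y': 0}
i=1, x='z': counts = {'y': 0, 'z': 1}
i=2, x='z': counts = {'y': 0, 'z': 3}
i=3, x='z': counts = {'y': 0, 'z': 6}
i=4, x='y': counts = {'y': 4, 'z': 6}
i=5, x='y': counts = {'y': 9, 'z': 6}
i=6, x='z': counts = {'y': 9, 'z': 12}
i=7, x='z': counts = {'y': 9, 'z': 19}
i=8, x='y': counts = {'y': 17, 'z': 19}
i=9, x='x': counts = {'y': 17, 'z': 19, 'x': 9}

{'y': 17, 'z': 19, 'x': 9}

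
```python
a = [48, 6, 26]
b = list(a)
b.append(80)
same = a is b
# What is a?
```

After line 1: a = [48, 6, 26]
After line 2 (b = list(a) is a shallow copy, new object): a = [48, 6, 26], b = [48, 6, 26]
After line 3 (append only mutates b): a = [48, 6, 26], b = [48, 6, 26, 80]
After line 4 (same = a is b; different objects -> False): same = False

[48, 6, 26]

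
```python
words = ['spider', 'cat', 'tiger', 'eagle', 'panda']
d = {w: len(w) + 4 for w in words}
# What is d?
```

{'spider': 10, 'cat': 7, 'tiger': 9, 'eagle': 9, 'panda': 9}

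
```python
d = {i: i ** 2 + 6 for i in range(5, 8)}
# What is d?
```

{5: 31, 6: 42, 7: 55}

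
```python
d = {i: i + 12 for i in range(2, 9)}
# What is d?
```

{2: 14, 3: 15, 4: 16, 5: 17, 6: 18, 7: 19, 8: 20}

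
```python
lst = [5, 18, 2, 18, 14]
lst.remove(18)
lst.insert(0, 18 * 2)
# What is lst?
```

After line 1: lst = [5, 18, 2, 18, 14]
After line 2 (remove first 18): lst = [5, 2, 18, 14]
After line 3 (insert 36 at index 0): lst = [36, 5, 2, 18, 14]

[36, 5, 2, 18, 14]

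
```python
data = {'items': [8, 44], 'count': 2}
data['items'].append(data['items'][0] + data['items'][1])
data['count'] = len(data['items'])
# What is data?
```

After line 1: data = {'items': [8, 44], 'count': 2}
After line 2 (append 8 + 44 = 52): data = {'items': [8, 44, 52], 'count': 2}
After line 3 (count = len(items) = 3): data = {'items': [8, 44, 52], 'count': 3}

{'items': [8, 44, 52], 'count': 3}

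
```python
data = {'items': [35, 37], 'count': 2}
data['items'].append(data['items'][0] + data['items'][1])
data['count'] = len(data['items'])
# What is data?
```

After line 1: data = {'items': [35, 37], 'count': 2}
After line 2 (append 35 + 37 = 72): data = {'items': [35, 37, 72], 'count': 2}
After line 3 (count = len(items) = 3): data = {'items': [35, 37, 72], 'count': 3}

{'items': [35, 37, 72], 'count': 3}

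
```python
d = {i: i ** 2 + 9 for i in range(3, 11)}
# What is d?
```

{3: 18, 4: 25, 5: 34, 6: 45, 7: 58, 8: 73, 9: 90, 10: 109}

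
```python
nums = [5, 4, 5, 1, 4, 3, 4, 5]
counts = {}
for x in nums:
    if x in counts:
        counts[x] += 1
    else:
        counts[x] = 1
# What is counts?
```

Initial: counts = {}, nums = [5, 4, 5, 1, 4, 3, 4, 5]
See 5: counts = {5: 1}
See 4: counts = {5: 1, 4: 1}
See 5: counts = {5: 2, 4: 1}
See 1: counts = {5: 2, 4: 1, 1: 1}
See 4: counts = {5: 2, 4: 2, 1: 1}
See 3: counts = {5: 2, 4: 2, 1: 1, 3: 1}
See 4: counts = {5: 2, 4: 3, 1: 1, 3: 1}
See 5: counts = {5: 3, 4: 3, 1: 1, 3: 1}

{5: 3, 4: 3, 1: 1, 3: 1}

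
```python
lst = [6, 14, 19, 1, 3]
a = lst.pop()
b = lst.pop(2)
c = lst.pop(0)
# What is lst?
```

After line 1: lst = [6, 14, 19, 1, 3]
After line 2 (pop() -> a = 3): lst = [6, 14, 19, 1]
After line 3 (pop(2) -> b = 19): lst = [6, 14, 1]
After line 4 (pop(0) -> c = 6): lst = [14, 1]

[14, 1]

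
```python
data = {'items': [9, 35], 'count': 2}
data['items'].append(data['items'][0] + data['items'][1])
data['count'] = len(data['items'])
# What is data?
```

After line 1: data = {'items': [9, 35], 'count': 2}
After line 2 (append 9 + 35 = 44): data = {'items': [9, 35, 44], 'count': 2}
After line 3 (count = len(items) = 3): data = {'items': [9, 35, 44], 'count': 3}

{'items': [9, 35, 44], 'count': 3}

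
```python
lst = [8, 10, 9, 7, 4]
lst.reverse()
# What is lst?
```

[4, 7, 9, 10, 8]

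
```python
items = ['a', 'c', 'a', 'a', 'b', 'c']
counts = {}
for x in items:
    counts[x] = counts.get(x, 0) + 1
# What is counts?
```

Initial: counts = {}, items = ['a', 'c', 'a', 'a', 'b', 'c']
See 'a': counts = {'a': 1}
See 'c': counts = {'a': 1, 'c': 1}
See 'a': counts = {'a': 2, 'c': 1}
See 'a': counts = {'a': 3, 'c': 1}
See 'b': counts = {'a': 3, 'c': 1, 'b': 1}
See 'c': counts = {'a': 3, 'c': 2, 'b': 1}

{'a': 3, 'c': 2, 'b': 1}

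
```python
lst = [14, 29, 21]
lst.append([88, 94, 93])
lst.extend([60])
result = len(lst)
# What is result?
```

After line 1: lst = [14, 29, 21]
After line 2 (append adds [88, 94, 93] as single element): lst = [14, 29, 21, [88, 94, 93]]
After line 3 (extend unpacks [60], adds 60): lst = [14, 29, 21, [88, 94, 93], 60]
After line 4: result = len(lst) = 5

5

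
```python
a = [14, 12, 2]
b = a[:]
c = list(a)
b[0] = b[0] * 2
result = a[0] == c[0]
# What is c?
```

After line 1: a = [14, 12, 2]
After line 2 (b = a[:], copy): a = [14, 12, 2], b = [14, 12, 2]
After line 3 (c = list(a) is a copy, new object): c = [14, 12, 2]
After line 4 (b[0] = 14 * 2 = 28; only b mutates (copy)): a = [14, 12, 2], b = [28, 12, 2], c = [14, 12, 2]
After line 5 (a[0] = 14, c[0] = 14; result = True)

[14, 12, 2]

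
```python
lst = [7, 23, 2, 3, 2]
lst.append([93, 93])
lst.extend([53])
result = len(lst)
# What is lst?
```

After line 1: lst = [7, 23, 2, 3, 2]
After line 2 (append adds [93, 93] as single element): lst = [7, 23, 2, 3, 2, [93, 93]]
After line 3 (extend unpacks [53], adds 53): lst = [7, 23, 2, 3, 2, [93, 93], 53]
After line 4: result = len(lst) = 7

[7, 23, 2, 3, 2, [93, 93], 53]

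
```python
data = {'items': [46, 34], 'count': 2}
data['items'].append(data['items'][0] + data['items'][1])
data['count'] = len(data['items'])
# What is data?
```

After line 1: data = {'items': [46, 34], 'count': 2}
After line 2 (append 46 + 34 = 80): data = {'items': [46, 34, 80], 'count': 2}
After line 3 (count = len(items) = 3): data = {'items': [46, 34, 80], 'count': 3}

{'items': [46, 34, 80], 'count': 3}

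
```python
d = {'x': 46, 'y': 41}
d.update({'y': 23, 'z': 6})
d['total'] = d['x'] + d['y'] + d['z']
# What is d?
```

After line 1: d = {'x': 46, 'y': 41}
After line 2 (y overwritten, z added): d = {'x': 46, 'y': 23, 'z': 6}
After line 3 (total = 46 + 23 + 6 = 75): d = {'x': 46, 'y': 23, 'z': 6, 'total': 75}

{'x': 46, 'y': 23, 'z': 6, 'total': 75}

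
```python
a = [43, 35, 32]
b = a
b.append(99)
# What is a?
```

After line 1: a = [43, 35, 32]
After line 2 (b = a is an alias, same object): a = [43, 35, 32], b = [43, 35, 32]
After line 3 (b.append mutates the shared list): a = [43, 35, 32, 99], b = [43, 35, 32, 99]

[43, 35, 32, 99]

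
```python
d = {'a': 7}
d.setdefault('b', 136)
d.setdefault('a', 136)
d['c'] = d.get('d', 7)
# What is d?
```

After line 1: d = {'a': 7}
After line 2 (setdefault adds 'b'=136): d = {'a': 7, 'b': 136}
After line 3 (setdefault 'a' no-op, already exists): d = {'a': 7, 'b': 136}
After line 4 (get('d', 7) returns default since 'd' not in d): d = {'a': 7, 'b': 136, 'c': 7}

{'a': 7, 'b': 136, 'c': 7}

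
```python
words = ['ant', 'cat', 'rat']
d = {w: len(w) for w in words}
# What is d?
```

{'ant': 3, 'cat': 3, 'rat': 3}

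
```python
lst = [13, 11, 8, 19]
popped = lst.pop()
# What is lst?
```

[13, 11, 8]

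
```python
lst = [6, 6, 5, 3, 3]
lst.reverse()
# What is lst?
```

[3, 3, 5, 6, 6]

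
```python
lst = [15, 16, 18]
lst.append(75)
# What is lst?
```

[15, 16, 18, 75]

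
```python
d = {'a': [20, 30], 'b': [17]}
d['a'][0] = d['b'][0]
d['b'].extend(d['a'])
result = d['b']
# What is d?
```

After line 1: d = {'a': [20, 30], 'b': [17]}
After line 2 (a[0] = b[0] = 17): d = {'a': [17, 30], 'b': [17]}
After line 3 (b.extend(a) appends [17, 30]): d = {'a': [17, 30], 'b': [17, 17, 30]}
After line 4: result = d['b'] = [17, 17, 30]

{'a': [17, 30], 'b': [17, 17, 30]}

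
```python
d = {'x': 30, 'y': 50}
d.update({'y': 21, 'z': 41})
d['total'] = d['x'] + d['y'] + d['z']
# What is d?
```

After line 1: d = {'x': 30, 'y': 50}
After line 2 (y overwritten, z added): d = {'x': 30, 'y': 21, 'z': 41}
After line 3 (total = 30 + 21 + 41 = 92): d = {'x': 30, 'y': 21, 'z': 41, 'total': 92}

{'x': 30, 'y': 21, 'z': 41, 'total': 92}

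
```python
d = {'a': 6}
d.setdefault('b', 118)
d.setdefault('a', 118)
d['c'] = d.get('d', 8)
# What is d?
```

After line 1: d = {'a': 6}
After line 2 (setdefault adds 'b'=118): d = {'a': 6, 'b': 118}
After line 3 (setdefault 'a' no-op, already exists): d = {'a': 6, 'b': 118}
After line 4 (get('d', 8) returns default since 'd' not in d): d = {'a': 6, 'b': 118, 'c': 8}

{'a': 6, 'b': 118, 'c': 8}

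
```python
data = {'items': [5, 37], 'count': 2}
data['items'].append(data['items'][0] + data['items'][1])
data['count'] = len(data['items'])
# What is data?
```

After line 1: data = {'items': [5, 37], 'count': 2}
After line 2 (append 5 + 37 = 42): data = {'items': [5, 37, 42], 'count': 2}
After line 3 (count = len(items) = 3): data = {'items': [5, 37, 42], 'count': 3}

{'items': [5, 37, 42], 'count': 3}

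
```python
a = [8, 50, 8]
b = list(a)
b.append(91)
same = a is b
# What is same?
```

After line 1: a = [8, 50, 8]
After line 2 (b = list(a) is a shallow copy, new object): a = [8, 50, 8], b = [8, 50, 8]
After line 3 (append only mutates b): a = [8, 50, 8], b = [8, 50, 8, 91]
After line 4 (same = a is b; different objects -> False): same = False

False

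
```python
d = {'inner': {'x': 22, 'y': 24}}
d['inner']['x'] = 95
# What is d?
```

After line 1: d = {'inner': {'x': 22, 'y': 24}}
After line 2 (inner x overwritten): d = {'inner': {'x': 95, 'y': 24}}

{'inner': {'x': 95, 'y': 24}}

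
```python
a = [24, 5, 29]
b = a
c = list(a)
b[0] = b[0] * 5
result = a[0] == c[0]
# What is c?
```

After line 1: a = [24, 5, 29]
After line 2 (b = a, alias): a = [24, 5, 29], b = [24, 5, 29]
After line 3 (c = list(a) is a copy, new object): c = [24, 5, 29]
After line 4 (b[0] = 24 * 5 = 120; mutates shared a/b): a = b = [120, 5, 29], c = [24, 5, 29]
After line 5 (a[0] = 120, c[0] = 24; result = False)

[24, 5, 29]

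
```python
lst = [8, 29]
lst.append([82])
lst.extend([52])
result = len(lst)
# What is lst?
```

After line 1: lst = [8, 29]
After line 2 (append adds [82] as single element): lst = [8, 29, [82]]
After line 3 (extend unpacks [52], adds 52): lst = [8, 29, [82], 52]
After line 4: result = len(lst) = 4

[8, 29, [82], 52]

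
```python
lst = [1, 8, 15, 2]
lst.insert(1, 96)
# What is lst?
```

[1, 96, 8, 15, 2]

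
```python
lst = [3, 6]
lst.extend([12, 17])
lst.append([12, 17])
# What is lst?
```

After line 1: lst = [3, 6]
After line 2 (extend unpacks [12, 17]): lst = [3, 6, 12, 17]
After line 3 (append adds [12, 17] as single element): lst = [3, 6, 12, 17, [12, 17]]

[3, 6, 12, 17, [12, 17]]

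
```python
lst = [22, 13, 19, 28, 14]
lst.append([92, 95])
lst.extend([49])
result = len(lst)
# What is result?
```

After line 1: lst = [22, 13, 19, 28, 14]
After line 2 (append adds [92, 95] as single element): lst = [22, 13, 19, 28, 14, [92, 95]]
After line 3 (extend unpacks [49], adds 49): lst = [22, 13, 19, 28, 14, [92, 95], 49]
After line 4: result = len(lst) = 7

7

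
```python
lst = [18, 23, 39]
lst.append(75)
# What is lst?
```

[18, 23, 39, 75]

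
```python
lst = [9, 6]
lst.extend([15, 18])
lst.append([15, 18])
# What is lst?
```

After line 1: lst = [9, 6]
After line 2 (extend unpacks [15, 18]): lst = [9, 6, 15, 18]
After line 3 (append adds [15, 18] as single element): lst = [9, 6, 15, 18, [15, 18]]

[9, 6, 15, 18, [15, 18]]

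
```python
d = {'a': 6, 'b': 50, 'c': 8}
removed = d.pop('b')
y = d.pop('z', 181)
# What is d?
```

After line 1: d = {'a': 6, 'b': 50, 'c': 8}
After line 2 (pop 'b' returns 50): d = {'a': 6, 'c': 8}, removed = 50
After line 3 (pop 'z' missing, returns default 181): d = {'a': 6, 'c': 8}, y = 181

{'a': 6, 'c': 8}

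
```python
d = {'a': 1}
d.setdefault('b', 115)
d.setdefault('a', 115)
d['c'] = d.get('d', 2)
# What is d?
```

After line 1: d = {'a': 1}
After line 2 (setdefault adds 'b'=115): d = {'a': 1, 'b': 115}
After line 3 (setdefault 'a' no-op, already exists): d = {'a': 1, 'b': 115}
After line 4 (get('d', 2) returns default since 'd' not in d): d = {'a': 1, 'b': 115, 'c': 2}

{'a': 1, 'b': 115, 'c': 2}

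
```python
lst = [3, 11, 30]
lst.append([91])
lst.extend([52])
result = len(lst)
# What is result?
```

After line 1: lst = [3, 11, 30]
After line 2 (append adds [91] as single element): lst = [3, 11, 30, [91]]
After line 3 (extend unpacks [52], adds 52): lst = [3, 11, 30, [91], 52]
After line 4: result = len(lst) = 5

5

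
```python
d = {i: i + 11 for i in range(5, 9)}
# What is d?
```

{5: 16, 6: 17, 7: 18, 8: 19}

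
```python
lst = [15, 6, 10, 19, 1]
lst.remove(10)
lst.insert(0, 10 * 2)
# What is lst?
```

After line 1: lst = [15, 6, 10, 19, 1]
After line 2 (remove first 10): lst = [15, 6, 19, 1]
After line 3 (insert 20 at index 0): lst = [20, 15, 6, 19, 1]

[20, 15, 6, 19, 1]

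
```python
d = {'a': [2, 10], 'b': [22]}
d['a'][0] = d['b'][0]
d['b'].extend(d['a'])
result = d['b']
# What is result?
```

After line 1: d = {'a': [2, 10], 'b': [22]}
After line 2 (a[0] = b[0] = 22): d = {'a': [22, 10], 'b': [22]}
After line 3 (b.extend(a) appends [22, 10]): d = {'a': [22, 10], 'b': [22, 22, 10]}
After line 4: result = d['b'] = [22, 22, 10]

[22, 22, 10]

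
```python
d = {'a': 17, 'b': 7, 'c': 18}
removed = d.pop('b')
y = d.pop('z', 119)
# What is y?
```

After line 1: d = {'a': 17, 'b': 7, 'c': 18}
After line 2 (pop 'b' returns 7): d = {'a': 17, 'c': 18}, removed = 7
After line 3 (pop 'z' missing, returns default 119): d = {'a': 17, 'c': 18}, y = 119

119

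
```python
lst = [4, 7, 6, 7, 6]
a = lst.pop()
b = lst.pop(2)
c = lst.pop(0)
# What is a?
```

After line 1: lst = [4, 7, 6, 7, 6]
After line 2 (pop() -> a = 6): lst = [4, 7, 6, 7]
After line 3 (pop(2) -> b = 6): lst = [4, 7, 7]
After line 4 (pop(0) -> c = 4): lst = [7, 7]

6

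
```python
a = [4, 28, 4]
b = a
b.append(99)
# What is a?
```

After line 1: a = [4, 28, 4]
After line 2 (b = a is an alias, same object): a = [4, 28, 4], b = [4, 28, 4]
After line 3 (b.append mutates the shared list): a = [4, 28, 4, 99], b = [4, 28, 4, 99]

[4, 28, 4, 99]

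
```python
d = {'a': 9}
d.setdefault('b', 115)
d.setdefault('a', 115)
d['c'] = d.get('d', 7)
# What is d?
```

After line 1: d = {'a': 9}
After line 2 (setdefault adds 'b'=115): d = {'a': 9, 'b': 115}
After line 3 (setdefault 'a' no-op, already exists): d = {'a': 9, 'b': 115}
After line 4 (get('d', 7) returns default since 'd' not in d): d = {'a': 9, 'b': 115, 'c': 7}

{'a': 9, 'b': 115, 'c': 7}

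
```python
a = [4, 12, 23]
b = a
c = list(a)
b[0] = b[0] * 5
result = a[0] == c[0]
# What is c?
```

After line 1: a = [4, 12, 23]
After line 2 (b = a, alias): a = [4, 12, 23], b = [4, 12, 23]
After line 3 (c = list(a) is a copy, new object): c = [4, 12, 23]
After line 4 (b[0] = 4 * 5 = 20; mutates shared a/b): a = b = [20, 12, 23], c = [4, 12, 23]
After line 5 (a[0] = 20, c[0] = 4; result = False)

[4, 12, 23]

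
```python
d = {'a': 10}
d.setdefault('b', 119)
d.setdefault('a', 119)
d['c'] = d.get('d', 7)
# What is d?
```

After line 1: d = {'a': 10}
After line 2 (setdefault adds 'b'=119): d = {'a': 10, 'b': 119}
After line 3 (setdefault 'a' no-op, already exists): d = {'a': 10, 'b': 119}
After line 4 (get('d', 7) returns default since 'd' not in d): d = {'a': 10, 'b': 119, 'c': 7}

{'a': 10, 'b': 119, 'c': 7}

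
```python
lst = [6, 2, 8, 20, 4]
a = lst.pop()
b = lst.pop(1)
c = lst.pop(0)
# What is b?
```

After line 1: lst = [6, 2, 8, 20, 4]
After line 2 (pop() -> a = 4): lst = [6, 2, 8, 20]
After line 3 (pop(1) -> b = 2): lst = [6, 8, 20]
After line 4 (pop(0) -> c = 6): lst = [8, 20]

2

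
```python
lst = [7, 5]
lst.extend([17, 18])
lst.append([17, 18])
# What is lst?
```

After line 1: lst = [7, 5]
After line 2 (extend unpacks [17, 18]): lst = [7, 5, 17, 18]
After line 3 (append adds [17, 18] as single element): lst = [7, 5, 17, 18, [17, 18]]

[7, 5, 17, 18, [17, 18]]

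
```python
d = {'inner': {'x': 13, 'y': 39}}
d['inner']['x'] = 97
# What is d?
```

After line 1: d = {'inner': {'x': 13, 'y': 39}}
After line 2 (inner x overwritten): d = {'inner': {'x': 97, 'y': 39}}

{'inner': {'x': 97, 'y': 39}}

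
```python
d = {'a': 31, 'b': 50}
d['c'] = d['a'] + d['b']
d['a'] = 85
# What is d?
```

After line 1: d = {'a': 31, 'b': 50}
After line 2 (d['c'] = 31 + 50): d = {'a': 31, 'b': 50, 'c': 81}
After line 3: d = {'a': 85, 'b': 50, 'c': 81}

{'a': 85, 'b': 50, 'c': 81}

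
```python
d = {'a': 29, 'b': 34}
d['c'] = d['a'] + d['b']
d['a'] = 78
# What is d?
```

After line 1: d = {'a': 29, 'b': 34}
After line 2 (d['c'] = 29 + 34): d = {'a': 29, 'b': 34, 'c': 63}
After line 3: d = {'a': 78, 'b': 34, 'c': 63}

{'a': 78, 'b': 34, 'c': 63}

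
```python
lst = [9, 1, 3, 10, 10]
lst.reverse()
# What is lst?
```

[10, 10, 3, 1, 9]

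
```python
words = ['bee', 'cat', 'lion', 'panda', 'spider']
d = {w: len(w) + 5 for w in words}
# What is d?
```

{'bee': 8, 'cat': 8, 'lion': 9, 'panda': 10, 'spider': 11}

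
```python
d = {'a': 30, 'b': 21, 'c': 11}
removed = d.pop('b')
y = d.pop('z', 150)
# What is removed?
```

After line 1: d = {'a': 30, 'b': 21, 'c': 11}
After line 2 (pop 'b' returns 21): d = {'a': 30, 'c': 11}, removed = 21
After line 3 (pop 'z' missing, returns default 150): d = {'a': 30, 'c': 11}, y = 150

21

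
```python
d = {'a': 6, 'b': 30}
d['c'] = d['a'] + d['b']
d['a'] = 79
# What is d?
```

After line 1: d = {'a': 6, 'b': 30}
After line 2 (d['c'] = 6 + 30): d = {'a': 6, 'b': 30, 'c': 36}
After line 3: d = {'a': 79, 'b': 30, 'c': 36}

{'a': 79, 'b': 30, 'c': 36}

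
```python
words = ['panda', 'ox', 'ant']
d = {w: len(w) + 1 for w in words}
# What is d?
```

{'panda': 6, 'ox': 3, 'ant': 4}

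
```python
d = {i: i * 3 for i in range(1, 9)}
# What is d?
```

{1: 3, 2: 6, 3: 9, 4: 12, 5: 15, 6: 18, 7: 21, 8: 24}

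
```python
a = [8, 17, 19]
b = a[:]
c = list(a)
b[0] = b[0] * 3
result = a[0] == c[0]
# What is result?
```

After line 1: a = [8, 17, 19]
After line 2 (b = a[:], copy): a = [8, 17, 19], b = [8, 17, 19]
After line 3 (c = list(a) is a copy, new object): c = [8, 17, 19]
After line 4 (b[0] = 8 * 3 = 24; only b mutates (copy)): a = [8, 17, 19], b = [24, 17, 19], c = [8, 17, 19]
After line 5 (a[0] = 8, c[0] = 8; result = True)

True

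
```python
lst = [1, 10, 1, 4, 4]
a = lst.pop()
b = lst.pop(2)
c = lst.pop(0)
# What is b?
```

After line 1: lst = [1, 10, 1, 4, 4]
After line 2 (pop() -> a = 4): lst = [1, 10, 1, 4]
After line 3 (pop(2) -> b = 1): lst = [1, 10, 4]
After line 4 (pop(0) -> c = 1): lst = [10, 4]

1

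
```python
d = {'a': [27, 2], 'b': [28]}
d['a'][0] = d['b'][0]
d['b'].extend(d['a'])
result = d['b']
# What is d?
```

After line 1: d = {'a': [27, 2], 'b': [28]}
After line 2 (a[0] = b[0] = 28): d = {'a': [28, 2], 'b': [28]}
After line 3 (b.extend(a) appends [28, 2]): d = {'a': [28, 2], 'b': [28, 28, 2]}
After line 4: result = d['b'] = [28, 28, 2]

{'a': [28, 2], 'b': [28, 28, 2]}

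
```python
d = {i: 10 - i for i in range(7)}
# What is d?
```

{0: 10, 1: 9, 2: 8, 3: 7, 4: 6, 5: 5, 6: 4}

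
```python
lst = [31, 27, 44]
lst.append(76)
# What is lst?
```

[31, 27, 44, 76]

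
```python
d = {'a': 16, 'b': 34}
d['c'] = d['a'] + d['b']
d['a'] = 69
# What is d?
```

After line 1: d = {'a': 16, 'b': 34}
After line 2 (d['c'] = 16 + 34): d = {'a': 16, 'b': 34, 'c': 50}
After line 3: d = {'a': 69, 'b': 34, 'c': 50}

{'a': 69, 'b': 34, 'c': 50}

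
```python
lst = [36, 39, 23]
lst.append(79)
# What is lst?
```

[36, 39, 23, 79]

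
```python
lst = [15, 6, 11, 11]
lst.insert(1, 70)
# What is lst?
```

[15, 70, 6, 11, 11]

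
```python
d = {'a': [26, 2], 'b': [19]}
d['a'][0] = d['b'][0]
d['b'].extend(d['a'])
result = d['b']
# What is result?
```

After line 1: d = {'a': [26, 2], 'b': [19]}
After line 2 (a[0] = b[0] = 19): d = {'a': [19, 2], 'b': [19]}
After line 3 (b.extend(a) appends [19, 2]): d = {'a': [19, 2], 'b': [19, 19, 2]}
After line 4: result = d['b'] = [19, 19, 2]

[19, 19, 2]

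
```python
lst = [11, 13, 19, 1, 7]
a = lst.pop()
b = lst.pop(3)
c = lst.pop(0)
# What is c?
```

After line 1: lst = [11, 13, 19, 1, 7]
After line 2 (pop() -> a = 7): lst = [11, 13, 19, 1]
After line 3 (pop(3) -> b = 1): lst = [11, 13, 19]
After line 4 (pop(0) -> c = 11): lst = [13, 19]

11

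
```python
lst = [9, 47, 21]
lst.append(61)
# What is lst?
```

[9, 47, 21, 61]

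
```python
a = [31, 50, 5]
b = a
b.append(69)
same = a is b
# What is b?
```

After line 1: a = [31, 50, 5]
After line 2 (b = a is an alias, same object): a = [31, 50, 5], b = [31, 50, 5]
After line 3 (b.append mutates the shared list): a = [31, 50, 5, 69], b = [31, 50, 5, 69]
After line 4 (same = a is b; same object -> True): same = True

[31, 50, 5, 69]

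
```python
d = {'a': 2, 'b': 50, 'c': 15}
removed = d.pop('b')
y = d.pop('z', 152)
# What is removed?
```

After line 1: d = {'a': 2, 'b': 50, 'c': 15}
After line 2 (pop 'b' returns 50): d = {'a': 2, 'c': 15}, removed = 50
After line 3 (pop 'z' missing, returns default 152): d = {'a': 2, 'c': 15}, y = 152

50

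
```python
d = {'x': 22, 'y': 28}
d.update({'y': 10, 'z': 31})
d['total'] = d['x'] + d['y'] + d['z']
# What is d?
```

After line 1: d = {'x': 22, 'y': 28}
After line 2 (y overwritten, z added): d = {'x': 22, 'y': 10, 'z': 31}
After line 3 (total = 22 + 10 + 31 = 63): d = {'x': 22, 'y': 10, 'z': 31, 'total': 63}

{'x': 22, 'y': 10, 'z': 31, 'total': 63}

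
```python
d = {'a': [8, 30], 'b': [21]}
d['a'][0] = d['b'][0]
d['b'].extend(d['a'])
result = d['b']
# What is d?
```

After line 1: d = {'a': [8, 30], 'b': [21]}
After line 2 (a[0] = b[0] = 21): d = {'a': [21, 30], 'b': [21]}
After line 3 (b.extend(a) appends [21, 30]): d = {'a': [21, 30], 'b': [21, 21, 30]}
After line 4: result = d['b'] = [21, 21, 30]

{'a': [21, 30], 'b': [21, 21, 30]}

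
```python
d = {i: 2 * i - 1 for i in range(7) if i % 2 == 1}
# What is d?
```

{1: 1, 3: 5, 5: 9}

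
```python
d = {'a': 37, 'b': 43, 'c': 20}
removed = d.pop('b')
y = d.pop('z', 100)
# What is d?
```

After line 1: d = {'a': 37, 'b': 43, 'c': 20}
After line 2 (pop 'b' returns 43): d = {'a': 37, 'c': 20}, removed = 43
After line 3 (pop 'z' missing, returns default 100): d = {'a': 37, 'c': 20}, y = 100

{'a': 37, 'c': 20}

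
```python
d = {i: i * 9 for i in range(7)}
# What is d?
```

{0: 0, 1: 9, 2: 18, 3: 27, 4: 36, 5: 45, 6: 54}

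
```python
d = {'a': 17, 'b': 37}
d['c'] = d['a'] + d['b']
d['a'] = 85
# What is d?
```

After line 1: d = {'a': 17, 'b': 37}
After line 2 (d['c'] = 17 + 37): d = {'a': 17, 'b': 37, 'c': 54}
After line 3: d = {'a': 85, 'b': 37, 'c': 54}

{'a': 85, 'b': 37, 'c': 54}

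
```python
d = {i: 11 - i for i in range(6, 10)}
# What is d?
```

{6: 5, 7: 4, 8: 3, 9: 2}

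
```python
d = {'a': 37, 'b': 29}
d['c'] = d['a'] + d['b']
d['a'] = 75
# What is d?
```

After line 1: d = {'a': 37, 'b': 29}
After line 2 (d['c'] = 37 + 29): d = {'a': 37, 'b': 29, 'c': 66}
After line 3: d = {'a': 75, 'b': 29, 'c': 66}

{'a': 75, 'b': 29, 'c': 66}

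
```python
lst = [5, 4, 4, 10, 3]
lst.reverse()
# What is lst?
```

[3, 10, 4, 4, 5]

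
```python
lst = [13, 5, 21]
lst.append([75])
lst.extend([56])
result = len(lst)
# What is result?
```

After line 1: lst = [13, 5, 21]
After line 2 (append adds [75] as single element): lst = [13, 5, 21, [75]]
After line 3 (extend unpacks [56], adds 56): lst = [13, 5, 21, [75], 56]
After line 4: result = len(lst) = 5

5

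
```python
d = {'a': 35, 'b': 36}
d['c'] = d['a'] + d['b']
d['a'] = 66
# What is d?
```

After line 1: d = {'a': 35, 'b': 36}
After line 2 (d['c'] = 35 + 36): d = {'a': 35, 'b': 36, 'c': 71}
After line 3: d = {'a': 66, 'b': 36, 'c': 71}

{'a': 66, 'b': 36, 'c': 71}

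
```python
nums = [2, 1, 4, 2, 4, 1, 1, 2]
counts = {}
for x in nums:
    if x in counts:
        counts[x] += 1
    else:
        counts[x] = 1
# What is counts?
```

Initial: counts = {}, nums = [2, 1, 4, 2, 4, 1, 1, 2]
See 2: counts = {2: 1}
See 1: counts = {2: 1, 1: 1}
See 4: counts = {2: 1, 1: 1, 4: 1}
See 2: counts = {2: 2, 1: 1, 4: 1}
See 4: counts = {2: 2, 1: 1, 4: 2}
See 1: counts = {2: 2, 1: 2, 4: 2}
See 1: counts = {2: 2, 1: 3, 4: 2}
See 2: counts = {2: 3, 1: 3, 4: 2}

{2: 3, 1: 3, 4: 2}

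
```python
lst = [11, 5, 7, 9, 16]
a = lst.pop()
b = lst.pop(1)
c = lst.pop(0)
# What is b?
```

After line 1: lst = [11, 5, 7, 9, 16]
After line 2 (pop() -> a = 16): lst = [11, 5, 7, 9]
After line 3 (pop(1) -> b = 5): lst = [11, 7, 9]
After line 4 (pop(0) -> c = 11): lst = [7, 9]

5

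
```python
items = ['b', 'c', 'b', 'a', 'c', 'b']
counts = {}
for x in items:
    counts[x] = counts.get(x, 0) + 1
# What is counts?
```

Initial: counts = {}, items = ['b', 'c', 'b', 'a', 'c', 'b']
See 'b': counts = {'b': 1}
See 'c': counts = {'b': 1, 'c': 1}
See 'b': counts = {'b': 2, 'c': 1}
See 'a': counts = {'b': 2, 'c': 1, 'a': 1}
See 'c': counts = {'b': 2, 'c': 2, 'a': 1}
See 'b': counts = {'b': 3, 'c': 2, 'a': 1}

{'b': 3, 'c': 2, 'a': 1}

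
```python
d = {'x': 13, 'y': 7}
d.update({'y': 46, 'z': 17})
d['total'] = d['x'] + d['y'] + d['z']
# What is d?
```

After line 1: d = {'x': 13, 'y': 7}
After line 2 (y overwritten, z added): d = {'x': 13, 'y': 46, 'z': 17}
After line 3 (total = 13 + 46 + 17 = 76): d = {'x': 13, 'y': 46, 'z': 17, 'total': 76}

{'x': 13, 'y': 46, 'z': 17, 'total': 76}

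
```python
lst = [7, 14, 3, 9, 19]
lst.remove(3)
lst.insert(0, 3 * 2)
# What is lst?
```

After line 1: lst = [7, 14, 3, 9, 19]
After line 2 (remove first 3): lst = [7, 14, 9, 19]
After line 3 (insert 6 at index 0): lst = [6, 7, 14, 9, 19]

[6, 7, 14, 9, 19]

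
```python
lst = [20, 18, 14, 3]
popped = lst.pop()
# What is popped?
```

3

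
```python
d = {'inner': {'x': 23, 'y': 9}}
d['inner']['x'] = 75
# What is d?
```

After line 1: d = {'inner': {'x': 23, 'y': 9}}
After line 2 (inner x overwritten): d = {'inner': {'x': 75, 'y': 9}}

{'inner': {'x': 75, 'y': 9}}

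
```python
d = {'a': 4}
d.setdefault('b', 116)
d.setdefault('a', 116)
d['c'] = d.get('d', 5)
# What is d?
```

After line 1: d = {'a': 4}
After line 2 (setdefault adds 'b'=116): d = {'a': 4, 'b': 116}
After line 3 (setdefault 'a' no-op, already exists): d = {'a': 4, 'b': 116}
After line 4 (get('d', 5) returns default since 'd' not in d): d = {'a': 4, 'b': 116, 'c': 5}

{'a': 4, 'b': 116, 'c': 5}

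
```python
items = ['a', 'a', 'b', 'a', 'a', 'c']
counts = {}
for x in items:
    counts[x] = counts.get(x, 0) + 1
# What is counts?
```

Initial: counts = {}, items = ['a', 'a', 'b', 'a', 'a', 'c']
See 'a': counts = {'a': 1}
See 'a': counts = {'a': 2}
See 'b': counts = {'a': 2, 'b': 1}
See 'a': counts = {'a': 3, 'b': 1}
See 'a': counts = {'a': 4, 'b': 1}
See 'c': counts = {'a': 4, 'b': 1, 'c': 1}

{'a': 4, 'b': 1, 'c': 1}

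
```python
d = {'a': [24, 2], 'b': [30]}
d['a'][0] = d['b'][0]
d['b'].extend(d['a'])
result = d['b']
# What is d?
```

After line 1: d = {'a': [24, 2], 'b': [30]}
After line 2 (a[0] = b[0] = 30): d = {'a': [30, 2], 'b': [30]}
After line 3 (b.extend(a) appends [30, 2]): d = {'a': [30, 2], 'b': [30, 30, 2]}
After line 4: result = d['b'] = [30, 30, 2]

{'a': [30, 2], 'b': [30, 30, 2]}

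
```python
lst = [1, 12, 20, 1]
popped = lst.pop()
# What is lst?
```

[1, 12, 20]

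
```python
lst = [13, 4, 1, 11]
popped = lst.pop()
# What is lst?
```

[13, 4, 1]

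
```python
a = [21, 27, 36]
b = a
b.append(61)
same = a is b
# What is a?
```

After line 1: a = [21, 27, 36]
After line 2 (b = a is an alias, same object): a = [21, 27, 36], b = [21, 27, 36]
After line 3 (b.append mutates the shared list): a = [21, 27, 36, 61], b = [21, 27, 36, 61]
After line 4 (same = a is b; same object -> True): same = True

[21, 27, 36, 61]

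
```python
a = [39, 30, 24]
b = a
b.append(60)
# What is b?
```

After line 1: a = [39, 30, 24]
After line 2 (b = a is an alias, same object): a = [39, 30, 24], b = [39, 30, 24]
After line 3 (b.append mutates the shared list): a = [39, 30, 24, 60], b = [39, 30, 24, 60]

[39, 30, 24, 60]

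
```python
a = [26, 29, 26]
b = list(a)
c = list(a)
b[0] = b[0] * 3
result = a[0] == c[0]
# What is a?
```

After line 1: a = [26, 29, 26]
After line 2 (b = list(a), copy): a = [26, 29, 26], b = [26, 29, 26]
After line 3 (c = list(a) is a copy, new object): c = [26, 29, 26]
After line 4 (b[0] = 26 * 3 = 78; only b mutates (copy)): a = [26, 29, 26], b = [78, 29, 26], c = [26, 29, 26]
After line 5 (a[0] = 26, c[0] = 26; result = True)

[26, 29, 26]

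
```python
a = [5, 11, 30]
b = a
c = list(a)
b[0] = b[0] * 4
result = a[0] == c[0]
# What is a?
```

After line 1: a = [5, 11, 30]
After line 2 (b = a, alias): a = [5, 11, 30], b = [5, 11, 30]
After line 3 (c = list(a) is a copy, new object): c = [5, 11, 30]
After line 4 (b[0] = 5 * 4 = 20; mutates shared a/b): a = b = [20, 11, 30], c = [5, 11, 30]
After line 5 (a[0] = 20, c[0] = 5; result = False)

[20, 11, 30]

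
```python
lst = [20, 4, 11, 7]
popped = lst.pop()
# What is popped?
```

7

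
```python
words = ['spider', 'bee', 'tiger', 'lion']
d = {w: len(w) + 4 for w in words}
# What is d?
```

{'spider': 10, 'bee': 7, 'tiger': 9, 'lion': 8}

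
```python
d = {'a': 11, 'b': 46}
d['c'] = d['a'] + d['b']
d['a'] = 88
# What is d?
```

After line 1: d = {'a': 11, 'b': 46}
After line 2 (d['c'] = 11 + 46): d = {'a': 11, 'b': 46, 'c': 57}
After line 3: d = {'a': 88, 'b': 46, 'c': 57}

{'a': 88, 'b': 46, 'c': 57}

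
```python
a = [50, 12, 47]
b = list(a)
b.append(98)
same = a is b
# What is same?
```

After line 1: a = [50, 12, 47]
After line 2 (b = list(a) is a shallow copy, new object): a = [50, 12, 47], b = [50, 12, 47]
After line 3 (append only mutates b): a = [50, 12, 47], b = [50, 12, 47, 98]
After line 4 (same = a is b; different objects -> False): same = False

False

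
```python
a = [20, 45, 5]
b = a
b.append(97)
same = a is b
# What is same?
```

After line 1: a = [20, 45, 5]
After line 2 (b = a is an alias, same object): a = [20, 45, 5], b = [20, 45, 5]
After line 3 (b.append mutates the shared list): a = [20, 45, 5, 97], b = [20, 45, 5, 97]
After line 4 (same = a is b; same object -> True): same = True

True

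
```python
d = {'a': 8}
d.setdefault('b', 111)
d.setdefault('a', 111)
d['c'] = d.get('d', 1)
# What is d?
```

After line 1: d = {'a': 8}
After line 2 (setdefault adds 'b'=111): d = {'a': 8, 'b': 111}
After line 3 (setdefault 'a' no-op, already exists): d = {'a': 8, 'b': 111}
After line 4 (get('d', 1) returns default since 'd' not in d): d = {'a': 8, 'b': 111, 'c': 1}

{'a': 8, 'b': 111, 'c': 1}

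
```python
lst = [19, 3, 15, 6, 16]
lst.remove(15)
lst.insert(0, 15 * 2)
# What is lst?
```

After line 1: lst = [19, 3, 15, 6, 16]
After line 2 (remove first 15): lst = [19, 3, 6, 16]
After line 3 (insert 30 at index 0): lst = [30, 19, 3, 6, 16]

[30, 19, 3, 6, 16]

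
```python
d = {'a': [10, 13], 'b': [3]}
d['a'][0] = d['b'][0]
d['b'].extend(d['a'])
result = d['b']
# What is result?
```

After line 1: d = {'a': [10, 13], 'b': [3]}
After line 2 (a[0] = b[0] = 3): d = {'a': [3, 13], 'b': [3]}
After line 3 (b.extend(a) appends [3, 13]): d = {'a': [3, 13], 'b': [3, 3, 13]}
After line 4: result = d['b'] = [3, 3, 13]

[3, 3, 13]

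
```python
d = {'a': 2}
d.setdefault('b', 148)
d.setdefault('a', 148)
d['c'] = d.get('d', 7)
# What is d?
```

After line 1: d = {'a': 2}
After line 2 (setdefault adds 'b'=148): d = {'a': 2, 'b': 148}
After line 3 (setdefault 'a' no-op, already exists): d = {'a': 2, 'b': 148}
After line 4 (get('d', 7) returns default since 'd' not in d): d = {'a': 2, 'b': 148, 'c': 7}

{'a': 2, 'b': 148, 'c': 7}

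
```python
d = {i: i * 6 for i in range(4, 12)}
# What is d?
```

{4: 24, 5: 30, 6: 36, 7: 42, 8: 48, 9: 54, 10: 60, 11: 66}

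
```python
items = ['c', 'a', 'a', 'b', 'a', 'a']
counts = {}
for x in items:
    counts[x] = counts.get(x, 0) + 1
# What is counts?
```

Initial: counts = {}, items = ['c', 'a', 'a', 'b', 'a', 'a']
See 'c': counts = {'c': 1}
See 'a': counts = {'c': 1, 'a': 1}
See 'a': counts = {'c': 1, 'a': 2}
See 'b': counts = {'c': 1, 'a': 2, 'b': 1}
See 'a': counts = {'c': 1, 'a': 3, 'b': 1}
See 'a': counts = {'c': 1, 'a': 4, 'b': 1}

{'c': 1, 'a': 4, 'b': 1}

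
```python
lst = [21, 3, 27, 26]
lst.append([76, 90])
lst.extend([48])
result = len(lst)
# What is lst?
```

After line 1: lst = [21, 3, 27, 26]
After line 2 (append adds [76, 90] as single element): lst = [21, 3, 27, 26, [76, 90]]
After line 3 (extend unpacks [48], adds 48): lst = [21, 3, 27, 26, [76, 90], 48]
After line 4: result = len(lst) = 6

[21, 3, 27, 26, [76, 90], 48]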